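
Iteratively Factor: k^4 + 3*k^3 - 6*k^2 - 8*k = (k - 2)*(k^3 + 5*k^2 + 4*k) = (k - 2)*(k + 4)*(k^2 + k) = k*(k - 2)*(k + 4)*(k + 1)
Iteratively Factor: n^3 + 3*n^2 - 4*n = (n)*(n^2 + 3*n - 4) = n*(n + 4)*(n - 1)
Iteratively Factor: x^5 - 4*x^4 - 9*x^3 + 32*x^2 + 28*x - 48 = (x - 4)*(x^4 - 9*x^2 - 4*x + 12) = (x - 4)*(x + 2)*(x^3 - 2*x^2 - 5*x + 6) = (x - 4)*(x - 3)*(x + 2)*(x^2 + x - 2) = (x - 4)*(x - 3)*(x - 1)*(x + 2)*(x + 2)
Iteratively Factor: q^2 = (q)*(q)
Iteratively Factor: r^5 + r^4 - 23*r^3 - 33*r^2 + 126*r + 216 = (r + 3)*(r^4 - 2*r^3 - 17*r^2 + 18*r + 72) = (r - 4)*(r + 3)*(r^3 + 2*r^2 - 9*r - 18) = (r - 4)*(r - 3)*(r + 3)*(r^2 + 5*r + 6) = (r - 4)*(r - 3)*(r + 3)^2*(r + 2)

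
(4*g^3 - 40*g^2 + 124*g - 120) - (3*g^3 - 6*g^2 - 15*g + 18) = g^3 - 34*g^2 + 139*g - 138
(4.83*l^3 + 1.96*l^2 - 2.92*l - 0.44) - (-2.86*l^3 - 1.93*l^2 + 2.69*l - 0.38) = 7.69*l^3 + 3.89*l^2 - 5.61*l - 0.06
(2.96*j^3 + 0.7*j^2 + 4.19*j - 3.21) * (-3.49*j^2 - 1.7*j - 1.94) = -10.3304*j^5 - 7.475*j^4 - 21.5555*j^3 + 2.7219*j^2 - 2.6716*j + 6.2274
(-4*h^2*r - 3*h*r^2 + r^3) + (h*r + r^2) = -4*h^2*r - 3*h*r^2 + h*r + r^3 + r^2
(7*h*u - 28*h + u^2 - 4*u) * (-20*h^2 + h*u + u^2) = -140*h^3*u + 560*h^3 - 13*h^2*u^2 + 52*h^2*u + 8*h*u^3 - 32*h*u^2 + u^4 - 4*u^3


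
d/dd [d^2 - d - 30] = 2*d - 1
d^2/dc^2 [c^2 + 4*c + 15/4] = 2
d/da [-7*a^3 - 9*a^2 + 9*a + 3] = -21*a^2 - 18*a + 9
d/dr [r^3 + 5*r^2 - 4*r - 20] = 3*r^2 + 10*r - 4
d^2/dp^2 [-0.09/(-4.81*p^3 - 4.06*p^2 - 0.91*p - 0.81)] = (-(2.5974*p + 0.7308)*(4.81*p^3 + 4.06*p^2 + 0.91*p + 0.81) + 0.09*(14.43*p^2 + 8.12*p + 0.91)*(28.86*p^2 + 16.24*p + 1.82))/(4.81*p^3 + 4.06*p^2 + 0.91*p + 0.81)^3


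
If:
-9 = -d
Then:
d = 9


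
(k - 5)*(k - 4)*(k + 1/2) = k^3 - 17*k^2/2 + 31*k/2 + 10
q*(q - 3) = q^2 - 3*q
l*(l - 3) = l^2 - 3*l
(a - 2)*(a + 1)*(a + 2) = a^3 + a^2 - 4*a - 4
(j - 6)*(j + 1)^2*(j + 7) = j^4 + 3*j^3 - 39*j^2 - 83*j - 42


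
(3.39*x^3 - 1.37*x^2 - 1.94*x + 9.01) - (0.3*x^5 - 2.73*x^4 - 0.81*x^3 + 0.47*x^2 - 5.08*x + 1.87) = -0.3*x^5 + 2.73*x^4 + 4.2*x^3 - 1.84*x^2 + 3.14*x + 7.14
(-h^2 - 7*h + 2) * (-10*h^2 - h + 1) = 10*h^4 + 71*h^3 - 14*h^2 - 9*h + 2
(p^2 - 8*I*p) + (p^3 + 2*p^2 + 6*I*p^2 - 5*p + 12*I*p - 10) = p^3 + 3*p^2 + 6*I*p^2 - 5*p + 4*I*p - 10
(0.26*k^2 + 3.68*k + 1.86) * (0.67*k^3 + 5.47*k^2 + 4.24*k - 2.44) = 0.1742*k^5 + 3.8878*k^4 + 22.4782*k^3 + 25.143*k^2 - 1.0928*k - 4.5384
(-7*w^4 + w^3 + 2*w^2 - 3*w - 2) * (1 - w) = 7*w^5 - 8*w^4 - w^3 + 5*w^2 - w - 2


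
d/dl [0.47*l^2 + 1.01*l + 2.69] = 0.94*l + 1.01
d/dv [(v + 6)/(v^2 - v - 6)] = (v^2 - v - (v + 6)*(2*v - 1) - 6)/(-v^2 + v + 6)^2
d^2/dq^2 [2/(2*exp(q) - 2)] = (exp(q) + 1)*exp(q)/(exp(q) - 1)^3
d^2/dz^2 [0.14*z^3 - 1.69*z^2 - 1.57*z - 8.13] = 0.84*z - 3.38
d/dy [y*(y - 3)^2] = 3*(y - 3)*(y - 1)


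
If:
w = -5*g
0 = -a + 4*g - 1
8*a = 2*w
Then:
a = -5/21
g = 4/21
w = -20/21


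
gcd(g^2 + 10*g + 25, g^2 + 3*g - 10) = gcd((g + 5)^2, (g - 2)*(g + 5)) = g + 5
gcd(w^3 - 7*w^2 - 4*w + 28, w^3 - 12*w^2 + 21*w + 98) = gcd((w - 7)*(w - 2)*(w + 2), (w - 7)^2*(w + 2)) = w^2 - 5*w - 14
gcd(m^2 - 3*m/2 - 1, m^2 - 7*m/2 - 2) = m + 1/2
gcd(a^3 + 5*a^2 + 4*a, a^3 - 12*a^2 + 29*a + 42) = a + 1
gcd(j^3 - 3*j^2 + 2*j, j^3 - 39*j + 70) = j - 2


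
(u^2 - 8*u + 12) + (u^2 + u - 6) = 2*u^2 - 7*u + 6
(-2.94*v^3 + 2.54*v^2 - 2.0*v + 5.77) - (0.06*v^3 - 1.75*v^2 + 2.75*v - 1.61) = -3.0*v^3 + 4.29*v^2 - 4.75*v + 7.38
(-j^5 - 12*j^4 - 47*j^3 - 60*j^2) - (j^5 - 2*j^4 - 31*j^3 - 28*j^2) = -2*j^5 - 10*j^4 - 16*j^3 - 32*j^2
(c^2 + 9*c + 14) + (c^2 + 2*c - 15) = 2*c^2 + 11*c - 1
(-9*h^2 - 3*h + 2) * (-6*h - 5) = 54*h^3 + 63*h^2 + 3*h - 10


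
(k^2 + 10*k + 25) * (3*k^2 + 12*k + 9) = 3*k^4 + 42*k^3 + 204*k^2 + 390*k + 225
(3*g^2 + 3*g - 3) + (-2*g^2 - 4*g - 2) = g^2 - g - 5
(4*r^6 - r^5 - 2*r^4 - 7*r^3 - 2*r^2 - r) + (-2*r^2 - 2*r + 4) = 4*r^6 - r^5 - 2*r^4 - 7*r^3 - 4*r^2 - 3*r + 4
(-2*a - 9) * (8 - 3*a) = 6*a^2 + 11*a - 72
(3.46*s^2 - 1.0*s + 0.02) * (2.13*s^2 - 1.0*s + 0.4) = 7.3698*s^4 - 5.59*s^3 + 2.4266*s^2 - 0.42*s + 0.008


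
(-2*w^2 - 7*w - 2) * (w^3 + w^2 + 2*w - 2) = -2*w^5 - 9*w^4 - 13*w^3 - 12*w^2 + 10*w + 4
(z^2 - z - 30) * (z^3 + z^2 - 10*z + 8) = z^5 - 41*z^3 - 12*z^2 + 292*z - 240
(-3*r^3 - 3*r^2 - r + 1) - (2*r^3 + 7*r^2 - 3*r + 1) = -5*r^3 - 10*r^2 + 2*r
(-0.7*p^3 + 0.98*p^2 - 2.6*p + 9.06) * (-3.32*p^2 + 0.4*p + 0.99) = 2.324*p^5 - 3.5336*p^4 + 8.331*p^3 - 30.149*p^2 + 1.05*p + 8.9694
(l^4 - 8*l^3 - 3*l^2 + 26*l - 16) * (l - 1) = l^5 - 9*l^4 + 5*l^3 + 29*l^2 - 42*l + 16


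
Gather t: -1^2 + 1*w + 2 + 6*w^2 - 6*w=6*w^2 - 5*w + 1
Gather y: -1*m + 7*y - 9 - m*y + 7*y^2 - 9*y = -m + 7*y^2 + y*(-m - 2) - 9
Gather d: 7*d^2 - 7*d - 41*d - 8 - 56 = 7*d^2 - 48*d - 64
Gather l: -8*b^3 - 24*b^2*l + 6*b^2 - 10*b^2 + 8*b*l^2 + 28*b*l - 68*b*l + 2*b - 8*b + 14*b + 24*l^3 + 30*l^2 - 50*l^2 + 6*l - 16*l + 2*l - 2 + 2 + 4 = -8*b^3 - 4*b^2 + 8*b + 24*l^3 + l^2*(8*b - 20) + l*(-24*b^2 - 40*b - 8) + 4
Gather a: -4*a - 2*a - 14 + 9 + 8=3 - 6*a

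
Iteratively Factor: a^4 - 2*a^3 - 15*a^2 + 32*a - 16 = (a - 4)*(a^3 + 2*a^2 - 7*a + 4) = (a - 4)*(a - 1)*(a^2 + 3*a - 4) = (a - 4)*(a - 1)^2*(a + 4)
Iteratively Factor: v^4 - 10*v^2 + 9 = (v - 3)*(v^3 + 3*v^2 - v - 3) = (v - 3)*(v + 1)*(v^2 + 2*v - 3) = (v - 3)*(v + 1)*(v + 3)*(v - 1)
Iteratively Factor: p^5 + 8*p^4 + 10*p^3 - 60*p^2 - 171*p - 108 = (p + 3)*(p^4 + 5*p^3 - 5*p^2 - 45*p - 36) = (p - 3)*(p + 3)*(p^3 + 8*p^2 + 19*p + 12) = (p - 3)*(p + 3)^2*(p^2 + 5*p + 4) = (p - 3)*(p + 1)*(p + 3)^2*(p + 4)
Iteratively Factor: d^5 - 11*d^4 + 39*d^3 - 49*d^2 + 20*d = (d - 1)*(d^4 - 10*d^3 + 29*d^2 - 20*d) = (d - 1)^2*(d^3 - 9*d^2 + 20*d) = (d - 4)*(d - 1)^2*(d^2 - 5*d) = d*(d - 4)*(d - 1)^2*(d - 5)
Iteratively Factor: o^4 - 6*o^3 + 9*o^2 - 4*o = (o - 1)*(o^3 - 5*o^2 + 4*o) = o*(o - 1)*(o^2 - 5*o + 4) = o*(o - 1)^2*(o - 4)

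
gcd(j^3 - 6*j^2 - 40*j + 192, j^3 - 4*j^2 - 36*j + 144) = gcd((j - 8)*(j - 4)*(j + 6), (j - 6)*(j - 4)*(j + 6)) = j^2 + 2*j - 24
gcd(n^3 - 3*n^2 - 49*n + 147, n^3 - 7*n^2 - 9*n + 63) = n^2 - 10*n + 21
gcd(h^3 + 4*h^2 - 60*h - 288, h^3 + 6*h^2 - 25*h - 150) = h + 6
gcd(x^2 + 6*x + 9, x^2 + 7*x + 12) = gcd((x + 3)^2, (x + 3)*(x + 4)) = x + 3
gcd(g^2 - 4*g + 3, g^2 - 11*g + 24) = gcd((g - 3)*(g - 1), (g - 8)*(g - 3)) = g - 3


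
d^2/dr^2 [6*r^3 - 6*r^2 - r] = 36*r - 12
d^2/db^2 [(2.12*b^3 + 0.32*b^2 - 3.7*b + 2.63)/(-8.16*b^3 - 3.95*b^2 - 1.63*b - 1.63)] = (4.54747350886464e-13*b^7 + 94.0488959999998*b^6 + 1647.386496*b^5 - 1021.981248*b^4 - 1259.547772*b^3 - 1068.083442*b^2 - 68.443374*b - 1.47025999999999)/(543.338496*b^9 + 789.03936*b^8 + 707.552784*b^7 + 702.462419*b^6 + 456.566097*b^5 + 237.862314*b^4 + 132.340189*b^3 + 44.476506*b^2 + 12.992241*b + 4.330747)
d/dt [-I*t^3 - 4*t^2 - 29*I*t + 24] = -3*I*t^2 - 8*t - 29*I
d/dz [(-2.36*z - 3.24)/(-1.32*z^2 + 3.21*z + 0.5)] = (-3.1152*z^2 - 8.5536*z + 9.2204)/(1.7424*z^4 - 8.4744*z^3 + 8.9841*z^2 + 3.21*z + 0.25)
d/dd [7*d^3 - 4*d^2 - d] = 21*d^2 - 8*d - 1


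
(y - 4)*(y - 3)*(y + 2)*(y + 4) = y^4 - y^3 - 22*y^2 + 16*y + 96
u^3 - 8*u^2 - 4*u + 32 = (u - 8)*(u - 2)*(u + 2)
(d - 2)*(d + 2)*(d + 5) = d^3 + 5*d^2 - 4*d - 20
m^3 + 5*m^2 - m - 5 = (m - 1)*(m + 1)*(m + 5)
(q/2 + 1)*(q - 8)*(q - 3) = q^3/2 - 9*q^2/2 + q + 24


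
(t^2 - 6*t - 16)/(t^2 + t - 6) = (t^2 - 6*t - 16)/(t^2 + t - 6)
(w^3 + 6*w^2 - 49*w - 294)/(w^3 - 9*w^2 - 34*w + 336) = (w + 7)/(w - 8)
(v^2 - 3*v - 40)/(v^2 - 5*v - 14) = (-v^2 + 3*v + 40)/(-v^2 + 5*v + 14)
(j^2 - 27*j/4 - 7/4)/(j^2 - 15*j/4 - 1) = (j - 7)/(j - 4)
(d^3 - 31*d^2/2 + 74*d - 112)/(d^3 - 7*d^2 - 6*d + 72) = (d^2 - 23*d/2 + 28)/(d^2 - 3*d - 18)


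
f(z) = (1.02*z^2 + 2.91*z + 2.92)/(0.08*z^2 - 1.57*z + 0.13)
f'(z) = (1.57 - 0.16*z)*(1.02*z^2 + 2.91*z + 2.92)/(0.08*z^2 - 1.57*z + 0.13)^2 + (2.04*z + 2.91)/(0.08*z^2 - 1.57*z + 0.13) = (-1.8342*z^2 - 0.202*z + 4.9627)/(0.0064*z^4 - 0.2512*z^3 + 2.4857*z^2 - 0.4082*z + 0.0169)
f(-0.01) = 19.84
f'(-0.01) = 233.84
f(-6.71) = 2.06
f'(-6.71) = -0.37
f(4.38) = -6.76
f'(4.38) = -1.15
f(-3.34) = 0.73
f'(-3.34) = -0.38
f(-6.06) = 1.81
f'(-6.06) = -0.39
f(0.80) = -5.49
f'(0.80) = 3.14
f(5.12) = -7.67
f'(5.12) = -1.31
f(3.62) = -5.95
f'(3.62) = -0.98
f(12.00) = -25.69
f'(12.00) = -5.06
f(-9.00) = 2.86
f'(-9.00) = -0.33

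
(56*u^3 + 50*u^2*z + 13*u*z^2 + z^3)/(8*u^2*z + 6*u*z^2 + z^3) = (7*u + z)/z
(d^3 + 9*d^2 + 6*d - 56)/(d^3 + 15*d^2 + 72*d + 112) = (d - 2)/(d + 4)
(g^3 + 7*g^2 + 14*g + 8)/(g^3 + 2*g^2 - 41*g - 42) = (g^2 + 6*g + 8)/(g^2 + g - 42)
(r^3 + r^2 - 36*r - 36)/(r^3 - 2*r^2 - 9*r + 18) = (r^3 + r^2 - 36*r - 36)/(r^3 - 2*r^2 - 9*r + 18)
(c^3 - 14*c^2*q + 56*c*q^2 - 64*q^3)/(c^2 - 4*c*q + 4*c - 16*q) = (c^2 - 10*c*q + 16*q^2)/(c + 4)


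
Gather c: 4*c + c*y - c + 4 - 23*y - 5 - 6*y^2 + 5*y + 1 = c*(y + 3) - 6*y^2 - 18*y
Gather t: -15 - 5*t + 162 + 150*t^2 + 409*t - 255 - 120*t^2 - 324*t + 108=30*t^2 + 80*t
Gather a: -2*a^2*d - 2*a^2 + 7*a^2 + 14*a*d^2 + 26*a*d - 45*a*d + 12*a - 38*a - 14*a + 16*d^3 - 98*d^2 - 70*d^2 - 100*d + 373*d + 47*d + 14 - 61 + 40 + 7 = a^2*(5 - 2*d) + a*(14*d^2 - 19*d - 40) + 16*d^3 - 168*d^2 + 320*d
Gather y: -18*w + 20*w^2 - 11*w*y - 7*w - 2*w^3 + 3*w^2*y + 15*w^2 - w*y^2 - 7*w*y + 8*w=-2*w^3 + 35*w^2 - w*y^2 - 17*w + y*(3*w^2 - 18*w)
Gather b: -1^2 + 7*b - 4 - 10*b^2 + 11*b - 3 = -10*b^2 + 18*b - 8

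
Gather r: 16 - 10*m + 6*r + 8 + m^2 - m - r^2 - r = m^2 - 11*m - r^2 + 5*r + 24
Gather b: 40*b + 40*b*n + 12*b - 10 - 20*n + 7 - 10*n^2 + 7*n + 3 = b*(40*n + 52) - 10*n^2 - 13*n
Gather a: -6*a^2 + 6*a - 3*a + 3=-6*a^2 + 3*a + 3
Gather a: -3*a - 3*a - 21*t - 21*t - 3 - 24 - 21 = -6*a - 42*t - 48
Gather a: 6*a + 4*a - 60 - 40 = 10*a - 100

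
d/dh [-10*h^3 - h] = -30*h^2 - 1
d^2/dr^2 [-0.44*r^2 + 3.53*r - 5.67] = -0.880000000000000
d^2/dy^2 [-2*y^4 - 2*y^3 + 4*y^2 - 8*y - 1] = -24*y^2 - 12*y + 8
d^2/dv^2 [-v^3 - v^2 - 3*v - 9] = -6*v - 2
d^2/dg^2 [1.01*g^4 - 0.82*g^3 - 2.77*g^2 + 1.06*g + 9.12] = 12.12*g^2 - 4.92*g - 5.54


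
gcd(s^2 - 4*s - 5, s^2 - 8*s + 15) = s - 5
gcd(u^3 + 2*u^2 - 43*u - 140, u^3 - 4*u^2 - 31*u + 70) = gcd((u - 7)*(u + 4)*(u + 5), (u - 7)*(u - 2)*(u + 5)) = u^2 - 2*u - 35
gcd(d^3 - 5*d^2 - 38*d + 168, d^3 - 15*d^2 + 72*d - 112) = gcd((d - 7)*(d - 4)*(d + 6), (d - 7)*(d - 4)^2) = d^2 - 11*d + 28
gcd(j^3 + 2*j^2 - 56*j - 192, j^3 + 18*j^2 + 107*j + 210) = j + 6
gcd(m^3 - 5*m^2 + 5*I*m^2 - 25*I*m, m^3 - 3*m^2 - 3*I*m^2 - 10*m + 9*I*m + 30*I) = m - 5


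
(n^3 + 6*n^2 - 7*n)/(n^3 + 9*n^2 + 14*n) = (n - 1)/(n + 2)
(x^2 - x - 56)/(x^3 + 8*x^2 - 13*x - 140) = (x - 8)/(x^2 + x - 20)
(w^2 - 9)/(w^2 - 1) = (w^2 - 9)/(w^2 - 1)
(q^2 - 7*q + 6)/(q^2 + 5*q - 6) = (q - 6)/(q + 6)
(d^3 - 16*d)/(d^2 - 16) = d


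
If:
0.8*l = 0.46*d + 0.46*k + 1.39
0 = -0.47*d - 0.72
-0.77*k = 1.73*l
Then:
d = -1.53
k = -0.84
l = 0.37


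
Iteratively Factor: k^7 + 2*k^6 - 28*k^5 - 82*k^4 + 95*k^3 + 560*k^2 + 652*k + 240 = (k + 1)*(k^6 + k^5 - 29*k^4 - 53*k^3 + 148*k^2 + 412*k + 240) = (k + 1)^2*(k^5 - 29*k^3 - 24*k^2 + 172*k + 240) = (k - 5)*(k + 1)^2*(k^4 + 5*k^3 - 4*k^2 - 44*k - 48) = (k - 5)*(k - 3)*(k + 1)^2*(k^3 + 8*k^2 + 20*k + 16) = (k - 5)*(k - 3)*(k + 1)^2*(k + 4)*(k^2 + 4*k + 4) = (k - 5)*(k - 3)*(k + 1)^2*(k + 2)*(k + 4)*(k + 2)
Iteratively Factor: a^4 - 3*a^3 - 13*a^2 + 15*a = (a + 3)*(a^3 - 6*a^2 + 5*a) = a*(a + 3)*(a^2 - 6*a + 5) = a*(a - 1)*(a + 3)*(a - 5)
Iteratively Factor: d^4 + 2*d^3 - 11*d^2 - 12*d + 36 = (d - 2)*(d^3 + 4*d^2 - 3*d - 18) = (d - 2)*(d + 3)*(d^2 + d - 6) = (d - 2)*(d + 3)^2*(d - 2)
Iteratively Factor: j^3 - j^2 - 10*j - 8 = (j - 4)*(j^2 + 3*j + 2) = (j - 4)*(j + 2)*(j + 1)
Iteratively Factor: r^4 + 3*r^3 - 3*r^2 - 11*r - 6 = (r + 1)*(r^3 + 2*r^2 - 5*r - 6) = (r + 1)*(r + 3)*(r^2 - r - 2) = (r - 2)*(r + 1)*(r + 3)*(r + 1)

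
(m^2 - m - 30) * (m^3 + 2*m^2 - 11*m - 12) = m^5 + m^4 - 43*m^3 - 61*m^2 + 342*m + 360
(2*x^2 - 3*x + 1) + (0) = 2*x^2 - 3*x + 1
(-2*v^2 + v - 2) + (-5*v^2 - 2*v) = -7*v^2 - v - 2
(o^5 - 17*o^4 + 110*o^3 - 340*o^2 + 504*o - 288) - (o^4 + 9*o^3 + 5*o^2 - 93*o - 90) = o^5 - 18*o^4 + 101*o^3 - 345*o^2 + 597*o - 198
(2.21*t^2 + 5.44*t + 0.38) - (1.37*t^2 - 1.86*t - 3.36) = 0.84*t^2 + 7.3*t + 3.74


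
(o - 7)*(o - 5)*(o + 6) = o^3 - 6*o^2 - 37*o + 210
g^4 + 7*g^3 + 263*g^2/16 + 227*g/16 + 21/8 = (g + 1/4)*(g + 7/4)*(g + 2)*(g + 3)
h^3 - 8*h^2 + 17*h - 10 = (h - 5)*(h - 2)*(h - 1)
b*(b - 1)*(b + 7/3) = b^3 + 4*b^2/3 - 7*b/3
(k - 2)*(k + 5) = k^2 + 3*k - 10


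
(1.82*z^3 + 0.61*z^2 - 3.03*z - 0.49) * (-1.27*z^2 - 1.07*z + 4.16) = -2.3114*z^5 - 2.7221*z^4 + 10.7666*z^3 + 6.402*z^2 - 12.0805*z - 2.0384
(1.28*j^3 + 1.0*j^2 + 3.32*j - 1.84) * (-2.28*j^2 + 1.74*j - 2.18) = -2.9184*j^5 - 0.0528*j^4 - 8.62*j^3 + 7.792*j^2 - 10.4392*j + 4.0112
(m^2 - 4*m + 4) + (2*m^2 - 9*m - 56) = 3*m^2 - 13*m - 52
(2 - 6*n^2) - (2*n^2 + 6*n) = -8*n^2 - 6*n + 2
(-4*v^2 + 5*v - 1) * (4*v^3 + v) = -16*v^5 + 20*v^4 - 8*v^3 + 5*v^2 - v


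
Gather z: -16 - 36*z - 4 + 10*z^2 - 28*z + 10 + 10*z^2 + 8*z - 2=20*z^2 - 56*z - 12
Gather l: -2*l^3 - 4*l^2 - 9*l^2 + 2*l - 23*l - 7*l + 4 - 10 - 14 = -2*l^3 - 13*l^2 - 28*l - 20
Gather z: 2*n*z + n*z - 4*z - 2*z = z*(3*n - 6)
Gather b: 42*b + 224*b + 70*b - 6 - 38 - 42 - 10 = 336*b - 96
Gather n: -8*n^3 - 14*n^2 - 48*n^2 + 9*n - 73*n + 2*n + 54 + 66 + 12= -8*n^3 - 62*n^2 - 62*n + 132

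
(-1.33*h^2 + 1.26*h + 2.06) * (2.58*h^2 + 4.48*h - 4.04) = -3.4314*h^4 - 2.7076*h^3 + 16.3328*h^2 + 4.1384*h - 8.3224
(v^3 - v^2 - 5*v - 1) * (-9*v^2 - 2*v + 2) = -9*v^5 + 7*v^4 + 49*v^3 + 17*v^2 - 8*v - 2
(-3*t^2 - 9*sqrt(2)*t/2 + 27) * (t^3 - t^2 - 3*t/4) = -3*t^5 - 9*sqrt(2)*t^4/2 + 3*t^4 + 9*sqrt(2)*t^3/2 + 117*t^3/4 - 27*t^2 + 27*sqrt(2)*t^2/8 - 81*t/4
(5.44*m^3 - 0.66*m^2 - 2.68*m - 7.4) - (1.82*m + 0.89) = 5.44*m^3 - 0.66*m^2 - 4.5*m - 8.29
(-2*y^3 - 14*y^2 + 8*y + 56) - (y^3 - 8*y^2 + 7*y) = -3*y^3 - 6*y^2 + y + 56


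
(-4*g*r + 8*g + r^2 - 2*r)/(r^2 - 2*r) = (-4*g + r)/r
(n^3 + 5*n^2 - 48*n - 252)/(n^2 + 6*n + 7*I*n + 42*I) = (n^2 - n - 42)/(n + 7*I)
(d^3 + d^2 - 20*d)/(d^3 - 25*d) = (d - 4)/(d - 5)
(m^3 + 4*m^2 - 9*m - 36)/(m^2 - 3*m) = m + 7 + 12/m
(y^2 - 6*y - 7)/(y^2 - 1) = (y - 7)/(y - 1)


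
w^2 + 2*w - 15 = (w - 3)*(w + 5)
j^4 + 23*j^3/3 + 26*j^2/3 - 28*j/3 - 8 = (j - 1)*(j + 2/3)*(j + 2)*(j + 6)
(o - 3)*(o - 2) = o^2 - 5*o + 6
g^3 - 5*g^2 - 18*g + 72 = (g - 6)*(g - 3)*(g + 4)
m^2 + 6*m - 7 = (m - 1)*(m + 7)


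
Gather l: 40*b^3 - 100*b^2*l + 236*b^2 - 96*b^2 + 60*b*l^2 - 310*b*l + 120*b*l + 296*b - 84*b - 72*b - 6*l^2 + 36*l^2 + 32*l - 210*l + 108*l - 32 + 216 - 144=40*b^3 + 140*b^2 + 140*b + l^2*(60*b + 30) + l*(-100*b^2 - 190*b - 70) + 40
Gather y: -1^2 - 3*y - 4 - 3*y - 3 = -6*y - 8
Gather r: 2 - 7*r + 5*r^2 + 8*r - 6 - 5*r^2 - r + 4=0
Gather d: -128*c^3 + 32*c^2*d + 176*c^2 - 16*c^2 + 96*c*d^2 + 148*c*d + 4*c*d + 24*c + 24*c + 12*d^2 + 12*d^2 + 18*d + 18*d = -128*c^3 + 160*c^2 + 48*c + d^2*(96*c + 24) + d*(32*c^2 + 152*c + 36)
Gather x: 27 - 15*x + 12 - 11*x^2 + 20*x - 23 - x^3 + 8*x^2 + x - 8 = -x^3 - 3*x^2 + 6*x + 8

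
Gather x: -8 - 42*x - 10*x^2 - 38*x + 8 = -10*x^2 - 80*x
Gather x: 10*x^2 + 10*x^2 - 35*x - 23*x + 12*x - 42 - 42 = 20*x^2 - 46*x - 84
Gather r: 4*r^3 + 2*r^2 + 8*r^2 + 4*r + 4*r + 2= 4*r^3 + 10*r^2 + 8*r + 2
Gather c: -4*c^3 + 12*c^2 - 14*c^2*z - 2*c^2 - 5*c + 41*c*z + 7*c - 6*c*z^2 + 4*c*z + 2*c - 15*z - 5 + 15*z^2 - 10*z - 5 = -4*c^3 + c^2*(10 - 14*z) + c*(-6*z^2 + 45*z + 4) + 15*z^2 - 25*z - 10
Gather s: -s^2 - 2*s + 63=-s^2 - 2*s + 63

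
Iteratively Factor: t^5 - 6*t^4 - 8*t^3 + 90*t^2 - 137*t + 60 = (t - 1)*(t^4 - 5*t^3 - 13*t^2 + 77*t - 60) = (t - 1)^2*(t^3 - 4*t^2 - 17*t + 60) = (t - 5)*(t - 1)^2*(t^2 + t - 12) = (t - 5)*(t - 3)*(t - 1)^2*(t + 4)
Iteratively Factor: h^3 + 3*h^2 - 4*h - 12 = (h + 2)*(h^2 + h - 6) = (h - 2)*(h + 2)*(h + 3)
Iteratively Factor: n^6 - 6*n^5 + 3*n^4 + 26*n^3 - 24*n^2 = (n - 3)*(n^5 - 3*n^4 - 6*n^3 + 8*n^2) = (n - 4)*(n - 3)*(n^4 + n^3 - 2*n^2) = (n - 4)*(n - 3)*(n + 2)*(n^3 - n^2) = n*(n - 4)*(n - 3)*(n + 2)*(n^2 - n) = n^2*(n - 4)*(n - 3)*(n + 2)*(n - 1)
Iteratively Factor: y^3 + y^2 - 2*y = (y - 1)*(y^2 + 2*y) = y*(y - 1)*(y + 2)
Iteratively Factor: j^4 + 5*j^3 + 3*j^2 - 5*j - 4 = (j + 4)*(j^3 + j^2 - j - 1) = (j + 1)*(j + 4)*(j^2 - 1) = (j - 1)*(j + 1)*(j + 4)*(j + 1)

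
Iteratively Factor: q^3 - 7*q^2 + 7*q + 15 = (q - 3)*(q^2 - 4*q - 5) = (q - 3)*(q + 1)*(q - 5)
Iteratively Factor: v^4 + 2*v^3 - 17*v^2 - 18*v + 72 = (v - 2)*(v^3 + 4*v^2 - 9*v - 36) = (v - 2)*(v + 4)*(v^2 - 9) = (v - 2)*(v + 3)*(v + 4)*(v - 3)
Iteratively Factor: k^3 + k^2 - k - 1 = (k - 1)*(k^2 + 2*k + 1) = (k - 1)*(k + 1)*(k + 1)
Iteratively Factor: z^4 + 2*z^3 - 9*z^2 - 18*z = (z)*(z^3 + 2*z^2 - 9*z - 18) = z*(z + 3)*(z^2 - z - 6) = z*(z + 2)*(z + 3)*(z - 3)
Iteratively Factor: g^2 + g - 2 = (g + 2)*(g - 1)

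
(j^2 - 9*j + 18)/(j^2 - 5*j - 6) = (j - 3)/(j + 1)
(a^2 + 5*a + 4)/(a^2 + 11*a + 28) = (a + 1)/(a + 7)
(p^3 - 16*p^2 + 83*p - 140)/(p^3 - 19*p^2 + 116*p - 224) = (p - 5)/(p - 8)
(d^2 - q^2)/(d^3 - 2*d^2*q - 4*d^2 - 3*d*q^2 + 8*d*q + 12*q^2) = (-d + q)/(-d^2 + 3*d*q + 4*d - 12*q)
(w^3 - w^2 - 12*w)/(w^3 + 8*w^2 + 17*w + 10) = w*(w^2 - w - 12)/(w^3 + 8*w^2 + 17*w + 10)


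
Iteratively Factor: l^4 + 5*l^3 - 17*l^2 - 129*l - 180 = (l + 3)*(l^3 + 2*l^2 - 23*l - 60) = (l + 3)^2*(l^2 - l - 20) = (l + 3)^2*(l + 4)*(l - 5)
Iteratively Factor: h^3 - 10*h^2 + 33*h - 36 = (h - 3)*(h^2 - 7*h + 12) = (h - 4)*(h - 3)*(h - 3)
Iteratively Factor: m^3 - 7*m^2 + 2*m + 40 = (m - 4)*(m^2 - 3*m - 10) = (m - 4)*(m + 2)*(m - 5)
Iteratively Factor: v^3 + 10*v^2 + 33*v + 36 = (v + 3)*(v^2 + 7*v + 12) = (v + 3)^2*(v + 4)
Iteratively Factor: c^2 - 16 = (c + 4)*(c - 4)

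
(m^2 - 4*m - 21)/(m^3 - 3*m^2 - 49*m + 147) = (m + 3)/(m^2 + 4*m - 21)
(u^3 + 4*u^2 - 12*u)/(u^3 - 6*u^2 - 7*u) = (-u^2 - 4*u + 12)/(-u^2 + 6*u + 7)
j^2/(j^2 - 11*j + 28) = j^2/(j^2 - 11*j + 28)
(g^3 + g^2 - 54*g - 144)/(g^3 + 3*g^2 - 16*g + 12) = (g^2 - 5*g - 24)/(g^2 - 3*g + 2)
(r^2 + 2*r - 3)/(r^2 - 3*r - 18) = (r - 1)/(r - 6)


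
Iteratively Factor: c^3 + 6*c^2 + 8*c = (c)*(c^2 + 6*c + 8) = c*(c + 2)*(c + 4)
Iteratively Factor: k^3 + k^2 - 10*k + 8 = (k - 2)*(k^2 + 3*k - 4) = (k - 2)*(k + 4)*(k - 1)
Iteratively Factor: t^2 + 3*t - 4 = (t + 4)*(t - 1)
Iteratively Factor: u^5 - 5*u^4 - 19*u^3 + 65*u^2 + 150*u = (u - 5)*(u^4 - 19*u^2 - 30*u) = (u - 5)*(u + 3)*(u^3 - 3*u^2 - 10*u) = (u - 5)*(u + 2)*(u + 3)*(u^2 - 5*u) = (u - 5)^2*(u + 2)*(u + 3)*(u)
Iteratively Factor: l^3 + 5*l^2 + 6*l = (l + 3)*(l^2 + 2*l) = (l + 2)*(l + 3)*(l)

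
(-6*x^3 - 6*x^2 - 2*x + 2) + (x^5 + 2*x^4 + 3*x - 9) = x^5 + 2*x^4 - 6*x^3 - 6*x^2 + x - 7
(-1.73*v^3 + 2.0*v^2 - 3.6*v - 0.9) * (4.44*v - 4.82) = -7.6812*v^4 + 17.2186*v^3 - 25.624*v^2 + 13.356*v + 4.338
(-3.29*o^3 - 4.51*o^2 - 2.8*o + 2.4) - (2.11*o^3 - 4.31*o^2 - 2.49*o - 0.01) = -5.4*o^3 - 0.2*o^2 - 0.31*o + 2.41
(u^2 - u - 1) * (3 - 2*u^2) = -2*u^4 + 2*u^3 + 5*u^2 - 3*u - 3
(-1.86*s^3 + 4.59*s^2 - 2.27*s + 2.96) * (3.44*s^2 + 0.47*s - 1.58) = -6.3984*s^5 + 14.9154*s^4 - 2.7127*s^3 + 1.8633*s^2 + 4.9778*s - 4.6768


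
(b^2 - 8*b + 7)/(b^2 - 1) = (b - 7)/(b + 1)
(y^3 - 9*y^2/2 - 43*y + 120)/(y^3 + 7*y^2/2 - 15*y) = (y - 8)/y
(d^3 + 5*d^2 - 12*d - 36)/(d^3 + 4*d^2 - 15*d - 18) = (d + 2)/(d + 1)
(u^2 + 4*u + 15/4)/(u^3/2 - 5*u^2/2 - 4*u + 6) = (4*u^2 + 16*u + 15)/(2*(u^3 - 5*u^2 - 8*u + 12))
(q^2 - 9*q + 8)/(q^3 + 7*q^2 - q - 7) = (q - 8)/(q^2 + 8*q + 7)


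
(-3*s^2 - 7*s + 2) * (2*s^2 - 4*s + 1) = -6*s^4 - 2*s^3 + 29*s^2 - 15*s + 2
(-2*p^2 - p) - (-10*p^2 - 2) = 8*p^2 - p + 2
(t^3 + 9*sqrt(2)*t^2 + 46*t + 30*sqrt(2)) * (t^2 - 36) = t^5 + 9*sqrt(2)*t^4 + 10*t^3 - 294*sqrt(2)*t^2 - 1656*t - 1080*sqrt(2)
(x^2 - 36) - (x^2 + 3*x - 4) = -3*x - 32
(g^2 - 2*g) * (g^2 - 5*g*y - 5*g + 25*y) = g^4 - 5*g^3*y - 7*g^3 + 35*g^2*y + 10*g^2 - 50*g*y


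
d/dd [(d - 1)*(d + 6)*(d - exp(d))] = -d^2*exp(d) + 3*d^2 - 7*d*exp(d) + 10*d + exp(d) - 6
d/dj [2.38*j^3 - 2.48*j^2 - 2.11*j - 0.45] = 7.14*j^2 - 4.96*j - 2.11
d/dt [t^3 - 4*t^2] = t*(3*t - 8)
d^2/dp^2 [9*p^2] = 18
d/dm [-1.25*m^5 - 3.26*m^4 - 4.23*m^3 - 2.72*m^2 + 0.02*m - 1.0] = -6.25*m^4 - 13.04*m^3 - 12.69*m^2 - 5.44*m + 0.02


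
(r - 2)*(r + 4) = r^2 + 2*r - 8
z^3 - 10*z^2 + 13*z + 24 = (z - 8)*(z - 3)*(z + 1)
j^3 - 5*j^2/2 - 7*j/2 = j*(j - 7/2)*(j + 1)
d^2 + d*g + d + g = (d + 1)*(d + g)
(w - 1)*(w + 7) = w^2 + 6*w - 7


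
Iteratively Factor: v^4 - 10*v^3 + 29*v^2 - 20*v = (v - 5)*(v^3 - 5*v^2 + 4*v) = (v - 5)*(v - 4)*(v^2 - v) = v*(v - 5)*(v - 4)*(v - 1)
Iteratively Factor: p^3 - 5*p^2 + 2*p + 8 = (p - 4)*(p^2 - p - 2) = (p - 4)*(p - 2)*(p + 1)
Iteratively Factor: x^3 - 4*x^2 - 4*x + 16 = (x - 4)*(x^2 - 4) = (x - 4)*(x + 2)*(x - 2)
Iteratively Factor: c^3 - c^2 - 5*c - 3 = (c + 1)*(c^2 - 2*c - 3) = (c - 3)*(c + 1)*(c + 1)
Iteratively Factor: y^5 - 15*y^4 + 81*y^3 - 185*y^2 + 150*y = (y - 5)*(y^4 - 10*y^3 + 31*y^2 - 30*y) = y*(y - 5)*(y^3 - 10*y^2 + 31*y - 30) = y*(y - 5)^2*(y^2 - 5*y + 6) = y*(y - 5)^2*(y - 3)*(y - 2)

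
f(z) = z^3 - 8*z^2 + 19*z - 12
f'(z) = 3*z^2 - 16*z + 19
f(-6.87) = -844.35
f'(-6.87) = 270.51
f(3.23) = -0.39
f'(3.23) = -1.38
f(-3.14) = -181.50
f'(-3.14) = 98.82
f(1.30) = 1.38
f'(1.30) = 3.27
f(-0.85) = -34.54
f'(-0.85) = 34.77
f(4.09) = 0.30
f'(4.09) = 3.74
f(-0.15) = -15.03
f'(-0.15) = 21.47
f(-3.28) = -195.67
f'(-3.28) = 103.76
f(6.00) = 30.00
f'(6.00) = 31.00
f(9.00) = 240.00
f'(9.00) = 118.00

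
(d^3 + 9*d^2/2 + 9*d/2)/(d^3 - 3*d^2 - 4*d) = (2*d^2 + 9*d + 9)/(2*(d^2 - 3*d - 4))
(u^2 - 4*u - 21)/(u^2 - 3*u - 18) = (u - 7)/(u - 6)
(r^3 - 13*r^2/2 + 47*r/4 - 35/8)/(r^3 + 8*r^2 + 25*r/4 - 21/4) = (4*r^2 - 24*r + 35)/(2*(2*r^2 + 17*r + 21))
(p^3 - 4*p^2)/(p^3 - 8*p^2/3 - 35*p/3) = 3*p*(4 - p)/(-3*p^2 + 8*p + 35)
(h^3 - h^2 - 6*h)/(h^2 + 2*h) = h - 3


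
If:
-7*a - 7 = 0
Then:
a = -1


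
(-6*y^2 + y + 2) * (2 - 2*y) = 12*y^3 - 14*y^2 - 2*y + 4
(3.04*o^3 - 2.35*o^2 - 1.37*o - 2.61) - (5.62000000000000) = 3.04*o^3 - 2.35*o^2 - 1.37*o - 8.23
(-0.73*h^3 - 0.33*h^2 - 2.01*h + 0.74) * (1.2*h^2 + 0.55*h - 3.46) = -0.876*h^5 - 0.7975*h^4 - 0.0676999999999999*h^3 + 0.9243*h^2 + 7.3616*h - 2.5604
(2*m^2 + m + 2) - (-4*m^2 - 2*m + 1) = 6*m^2 + 3*m + 1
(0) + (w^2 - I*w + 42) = w^2 - I*w + 42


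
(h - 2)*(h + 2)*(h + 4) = h^3 + 4*h^2 - 4*h - 16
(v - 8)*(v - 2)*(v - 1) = v^3 - 11*v^2 + 26*v - 16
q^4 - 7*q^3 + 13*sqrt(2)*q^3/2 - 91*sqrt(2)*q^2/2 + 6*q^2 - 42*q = q*(q - 7)*(q + sqrt(2)/2)*(q + 6*sqrt(2))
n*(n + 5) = n^2 + 5*n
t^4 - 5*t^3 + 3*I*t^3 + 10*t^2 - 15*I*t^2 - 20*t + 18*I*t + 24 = (t - 3)*(t - 2)*(t - I)*(t + 4*I)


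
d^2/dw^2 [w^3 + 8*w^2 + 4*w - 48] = 6*w + 16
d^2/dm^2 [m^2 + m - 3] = 2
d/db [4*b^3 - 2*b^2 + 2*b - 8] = 12*b^2 - 4*b + 2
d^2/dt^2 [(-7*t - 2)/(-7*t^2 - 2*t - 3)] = 2*(4*(7*t + 1)^2*(7*t + 2) - 7*(21*t + 4)*(7*t^2 + 2*t + 3))/(7*t^2 + 2*t + 3)^3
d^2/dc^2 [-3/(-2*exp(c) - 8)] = 3*(exp(c) - 4)*exp(c)/(2*(exp(c) + 4)^3)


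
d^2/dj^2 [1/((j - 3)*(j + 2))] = 2*((j - 3)^2 + (j - 3)*(j + 2) + (j + 2)^2)/((j - 3)^3*(j + 2)^3)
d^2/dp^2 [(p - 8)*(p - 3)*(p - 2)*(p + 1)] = 12*p^2 - 72*p + 66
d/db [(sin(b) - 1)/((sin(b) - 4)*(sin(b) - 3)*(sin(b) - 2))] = 2*(-sin(b)^3 + 6*sin(b)^2 - 9*sin(b) + 1)*cos(b)/((sin(b) - 4)^2*(sin(b) - 3)^2*(sin(b) - 2)^2)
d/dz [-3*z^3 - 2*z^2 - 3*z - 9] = -9*z^2 - 4*z - 3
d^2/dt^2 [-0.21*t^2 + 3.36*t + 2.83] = -0.420000000000000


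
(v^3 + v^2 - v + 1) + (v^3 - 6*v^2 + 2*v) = 2*v^3 - 5*v^2 + v + 1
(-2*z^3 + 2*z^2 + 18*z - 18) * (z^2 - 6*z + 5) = -2*z^5 + 14*z^4 - 4*z^3 - 116*z^2 + 198*z - 90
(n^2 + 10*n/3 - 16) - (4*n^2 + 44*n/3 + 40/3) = -3*n^2 - 34*n/3 - 88/3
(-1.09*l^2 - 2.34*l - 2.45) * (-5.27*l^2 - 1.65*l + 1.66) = 5.7443*l^4 + 14.1303*l^3 + 14.9631*l^2 + 0.158100000000001*l - 4.067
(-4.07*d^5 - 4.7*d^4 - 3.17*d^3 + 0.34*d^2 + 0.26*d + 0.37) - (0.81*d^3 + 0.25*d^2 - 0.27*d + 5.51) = -4.07*d^5 - 4.7*d^4 - 3.98*d^3 + 0.09*d^2 + 0.53*d - 5.14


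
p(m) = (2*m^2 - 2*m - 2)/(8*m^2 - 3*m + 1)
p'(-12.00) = 0.00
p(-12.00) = 0.26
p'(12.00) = 0.00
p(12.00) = 0.23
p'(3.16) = 0.04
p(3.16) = 0.16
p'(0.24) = 2.22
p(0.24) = -3.19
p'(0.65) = 3.32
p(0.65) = -1.01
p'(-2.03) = -0.02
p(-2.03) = 0.26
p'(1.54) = 0.30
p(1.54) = -0.02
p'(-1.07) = -0.20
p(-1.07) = 0.18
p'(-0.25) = -3.23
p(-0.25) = -0.61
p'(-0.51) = -1.12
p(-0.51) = -0.10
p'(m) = (3 - 16*m)*(2*m^2 - 2*m - 2)/(8*m^2 - 3*m + 1)^2 + (4*m - 2)/(8*m^2 - 3*m + 1) = 2*(5*m^2 + 18*m - 4)/(64*m^4 - 48*m^3 + 25*m^2 - 6*m + 1)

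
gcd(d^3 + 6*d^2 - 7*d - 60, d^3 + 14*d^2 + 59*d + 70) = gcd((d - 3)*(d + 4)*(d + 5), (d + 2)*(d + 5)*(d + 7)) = d + 5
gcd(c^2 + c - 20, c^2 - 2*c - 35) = c + 5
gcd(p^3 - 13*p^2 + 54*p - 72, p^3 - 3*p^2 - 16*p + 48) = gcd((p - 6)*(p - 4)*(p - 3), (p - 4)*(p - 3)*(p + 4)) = p^2 - 7*p + 12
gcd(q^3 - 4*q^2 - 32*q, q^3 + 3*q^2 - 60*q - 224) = q^2 - 4*q - 32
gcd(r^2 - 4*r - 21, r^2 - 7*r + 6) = 1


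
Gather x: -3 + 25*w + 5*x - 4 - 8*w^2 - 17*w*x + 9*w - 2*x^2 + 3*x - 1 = -8*w^2 + 34*w - 2*x^2 + x*(8 - 17*w) - 8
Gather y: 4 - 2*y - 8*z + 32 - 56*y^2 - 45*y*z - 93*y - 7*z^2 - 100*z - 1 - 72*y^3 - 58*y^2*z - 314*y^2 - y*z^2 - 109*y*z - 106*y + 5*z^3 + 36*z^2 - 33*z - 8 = -72*y^3 + y^2*(-58*z - 370) + y*(-z^2 - 154*z - 201) + 5*z^3 + 29*z^2 - 141*z + 27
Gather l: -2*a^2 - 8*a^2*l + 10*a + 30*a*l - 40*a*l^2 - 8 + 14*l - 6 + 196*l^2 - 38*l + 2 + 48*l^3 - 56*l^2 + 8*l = -2*a^2 + 10*a + 48*l^3 + l^2*(140 - 40*a) + l*(-8*a^2 + 30*a - 16) - 12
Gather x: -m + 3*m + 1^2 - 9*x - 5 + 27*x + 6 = 2*m + 18*x + 2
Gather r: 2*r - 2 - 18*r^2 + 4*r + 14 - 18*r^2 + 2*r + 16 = -36*r^2 + 8*r + 28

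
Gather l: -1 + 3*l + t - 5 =3*l + t - 6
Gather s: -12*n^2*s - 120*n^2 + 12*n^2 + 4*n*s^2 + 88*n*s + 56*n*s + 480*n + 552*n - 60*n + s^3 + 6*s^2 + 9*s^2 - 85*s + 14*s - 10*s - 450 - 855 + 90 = -108*n^2 + 972*n + s^3 + s^2*(4*n + 15) + s*(-12*n^2 + 144*n - 81) - 1215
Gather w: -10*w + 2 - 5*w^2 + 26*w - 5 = -5*w^2 + 16*w - 3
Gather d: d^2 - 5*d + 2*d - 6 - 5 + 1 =d^2 - 3*d - 10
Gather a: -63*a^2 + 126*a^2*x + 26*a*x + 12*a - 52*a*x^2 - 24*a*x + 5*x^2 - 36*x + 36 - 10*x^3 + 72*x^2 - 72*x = a^2*(126*x - 63) + a*(-52*x^2 + 2*x + 12) - 10*x^3 + 77*x^2 - 108*x + 36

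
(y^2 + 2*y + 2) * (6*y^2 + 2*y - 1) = 6*y^4 + 14*y^3 + 15*y^2 + 2*y - 2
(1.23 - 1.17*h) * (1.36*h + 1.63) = -1.5912*h^2 - 0.2343*h + 2.0049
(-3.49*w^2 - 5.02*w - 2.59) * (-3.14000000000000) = 10.9586*w^2 + 15.7628*w + 8.1326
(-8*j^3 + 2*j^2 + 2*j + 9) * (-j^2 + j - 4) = 8*j^5 - 10*j^4 + 32*j^3 - 15*j^2 + j - 36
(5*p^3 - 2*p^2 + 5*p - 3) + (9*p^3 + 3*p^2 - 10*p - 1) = 14*p^3 + p^2 - 5*p - 4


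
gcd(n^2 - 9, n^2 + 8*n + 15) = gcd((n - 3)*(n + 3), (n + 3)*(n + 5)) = n + 3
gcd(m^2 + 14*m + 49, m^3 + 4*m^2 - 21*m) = m + 7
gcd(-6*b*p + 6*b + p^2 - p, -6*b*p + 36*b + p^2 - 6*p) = -6*b + p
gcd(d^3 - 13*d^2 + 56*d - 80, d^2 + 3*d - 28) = d - 4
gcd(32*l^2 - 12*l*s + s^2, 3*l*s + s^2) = 1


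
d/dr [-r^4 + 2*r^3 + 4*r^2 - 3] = 2*r*(-2*r^2 + 3*r + 4)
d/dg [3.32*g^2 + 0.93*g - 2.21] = 6.64*g + 0.93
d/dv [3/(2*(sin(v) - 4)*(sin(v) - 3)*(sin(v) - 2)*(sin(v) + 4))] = 3*(-4*sin(v)^3 + 15*sin(v)^2 + 20*sin(v) - 80)*cos(v)/(2*(sin(v) - 4)^2*(sin(v) - 3)^2*(sin(v) - 2)^2*(sin(v) + 4)^2)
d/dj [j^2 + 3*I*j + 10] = 2*j + 3*I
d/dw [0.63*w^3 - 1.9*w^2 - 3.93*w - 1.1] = 1.89*w^2 - 3.8*w - 3.93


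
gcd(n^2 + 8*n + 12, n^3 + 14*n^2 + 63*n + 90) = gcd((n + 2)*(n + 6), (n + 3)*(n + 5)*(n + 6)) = n + 6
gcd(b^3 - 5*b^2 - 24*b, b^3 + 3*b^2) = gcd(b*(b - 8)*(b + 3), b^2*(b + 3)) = b^2 + 3*b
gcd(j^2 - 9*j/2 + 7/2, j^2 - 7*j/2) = j - 7/2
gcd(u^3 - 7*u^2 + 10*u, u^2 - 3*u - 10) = u - 5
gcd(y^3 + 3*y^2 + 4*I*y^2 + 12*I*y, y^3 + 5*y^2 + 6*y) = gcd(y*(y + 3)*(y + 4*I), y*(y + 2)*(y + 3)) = y^2 + 3*y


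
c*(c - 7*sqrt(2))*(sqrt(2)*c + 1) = sqrt(2)*c^3 - 13*c^2 - 7*sqrt(2)*c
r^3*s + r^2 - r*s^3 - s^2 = (r - s)*(r + s)*(r*s + 1)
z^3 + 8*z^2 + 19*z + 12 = (z + 1)*(z + 3)*(z + 4)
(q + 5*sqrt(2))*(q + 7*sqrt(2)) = q^2 + 12*sqrt(2)*q + 70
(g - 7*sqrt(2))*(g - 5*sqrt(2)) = g^2 - 12*sqrt(2)*g + 70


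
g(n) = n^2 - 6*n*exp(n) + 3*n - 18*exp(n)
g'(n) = -6*n*exp(n) + 2*n - 24*exp(n) + 3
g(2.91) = -633.73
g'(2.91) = -752.25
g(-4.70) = 8.08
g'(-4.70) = -6.36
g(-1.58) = -4.00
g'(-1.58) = -3.15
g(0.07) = -19.54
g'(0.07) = -23.05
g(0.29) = -25.43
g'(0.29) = -30.82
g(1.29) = -87.97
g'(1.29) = -109.72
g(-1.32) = -4.91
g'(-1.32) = -3.94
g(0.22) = -23.37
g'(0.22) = -28.11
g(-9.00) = 54.00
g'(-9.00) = -15.00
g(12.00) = -14647751.23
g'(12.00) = -15624432.98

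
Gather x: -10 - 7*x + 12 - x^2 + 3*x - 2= -x^2 - 4*x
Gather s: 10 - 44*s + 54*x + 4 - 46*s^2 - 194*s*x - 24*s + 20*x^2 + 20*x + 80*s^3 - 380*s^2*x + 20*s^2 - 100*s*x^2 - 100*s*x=80*s^3 + s^2*(-380*x - 26) + s*(-100*x^2 - 294*x - 68) + 20*x^2 + 74*x + 14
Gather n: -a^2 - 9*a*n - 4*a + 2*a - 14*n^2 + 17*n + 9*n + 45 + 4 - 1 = -a^2 - 2*a - 14*n^2 + n*(26 - 9*a) + 48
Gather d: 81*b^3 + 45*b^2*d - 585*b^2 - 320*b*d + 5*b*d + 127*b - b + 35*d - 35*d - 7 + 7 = 81*b^3 - 585*b^2 + 126*b + d*(45*b^2 - 315*b)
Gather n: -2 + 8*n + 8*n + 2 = 16*n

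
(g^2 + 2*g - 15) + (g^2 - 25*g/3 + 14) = 2*g^2 - 19*g/3 - 1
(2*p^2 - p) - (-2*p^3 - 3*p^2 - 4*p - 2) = 2*p^3 + 5*p^2 + 3*p + 2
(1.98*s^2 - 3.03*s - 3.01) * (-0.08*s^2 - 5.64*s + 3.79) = -0.1584*s^4 - 10.9248*s^3 + 24.8342*s^2 + 5.4927*s - 11.4079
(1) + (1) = 2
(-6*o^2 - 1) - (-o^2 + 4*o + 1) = -5*o^2 - 4*o - 2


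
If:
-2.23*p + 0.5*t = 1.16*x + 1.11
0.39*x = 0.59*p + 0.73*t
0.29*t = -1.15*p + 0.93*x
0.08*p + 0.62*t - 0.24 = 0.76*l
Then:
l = -0.30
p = -0.30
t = 0.05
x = -0.36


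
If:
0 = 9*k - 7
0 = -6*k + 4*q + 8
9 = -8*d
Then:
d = -9/8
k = 7/9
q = -5/6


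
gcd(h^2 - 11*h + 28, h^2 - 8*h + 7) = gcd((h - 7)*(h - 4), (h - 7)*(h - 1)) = h - 7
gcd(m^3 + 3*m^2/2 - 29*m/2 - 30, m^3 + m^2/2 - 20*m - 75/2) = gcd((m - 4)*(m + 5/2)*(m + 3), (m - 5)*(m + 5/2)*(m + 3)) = m^2 + 11*m/2 + 15/2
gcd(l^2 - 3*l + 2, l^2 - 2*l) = l - 2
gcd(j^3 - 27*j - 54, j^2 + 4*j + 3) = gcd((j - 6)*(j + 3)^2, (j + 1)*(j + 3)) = j + 3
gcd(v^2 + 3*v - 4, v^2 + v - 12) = v + 4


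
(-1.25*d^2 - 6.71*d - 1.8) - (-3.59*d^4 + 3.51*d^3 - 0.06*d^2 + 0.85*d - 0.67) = 3.59*d^4 - 3.51*d^3 - 1.19*d^2 - 7.56*d - 1.13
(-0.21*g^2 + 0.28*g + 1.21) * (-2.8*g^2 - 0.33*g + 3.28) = 0.588*g^4 - 0.7147*g^3 - 4.1692*g^2 + 0.5191*g + 3.9688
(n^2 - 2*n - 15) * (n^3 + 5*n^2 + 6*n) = n^5 + 3*n^4 - 19*n^3 - 87*n^2 - 90*n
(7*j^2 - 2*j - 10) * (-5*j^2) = -35*j^4 + 10*j^3 + 50*j^2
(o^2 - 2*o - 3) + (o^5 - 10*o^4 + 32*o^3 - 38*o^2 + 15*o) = o^5 - 10*o^4 + 32*o^3 - 37*o^2 + 13*o - 3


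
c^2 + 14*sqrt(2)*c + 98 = (c + 7*sqrt(2))^2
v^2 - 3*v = v*(v - 3)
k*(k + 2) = k^2 + 2*k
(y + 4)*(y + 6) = y^2 + 10*y + 24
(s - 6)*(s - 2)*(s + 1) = s^3 - 7*s^2 + 4*s + 12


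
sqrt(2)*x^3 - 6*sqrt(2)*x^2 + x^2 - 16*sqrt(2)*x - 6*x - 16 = (x - 8)*(x + 2)*(sqrt(2)*x + 1)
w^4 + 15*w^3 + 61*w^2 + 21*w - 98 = (w - 1)*(w + 2)*(w + 7)^2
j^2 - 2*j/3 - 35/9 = (j - 7/3)*(j + 5/3)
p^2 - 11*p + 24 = (p - 8)*(p - 3)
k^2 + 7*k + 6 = (k + 1)*(k + 6)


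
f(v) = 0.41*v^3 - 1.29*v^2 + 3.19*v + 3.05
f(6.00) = 64.31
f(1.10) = 5.54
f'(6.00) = 31.99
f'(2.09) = 3.17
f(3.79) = 18.93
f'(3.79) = 11.08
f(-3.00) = -29.20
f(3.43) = 15.36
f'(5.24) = 23.44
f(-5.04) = -98.29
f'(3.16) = 7.32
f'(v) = 1.23*v^2 - 2.58*v + 3.19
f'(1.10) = 1.84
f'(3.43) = 8.81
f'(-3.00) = 22.00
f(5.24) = 43.34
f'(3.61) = 9.91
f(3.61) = 17.04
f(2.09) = 7.83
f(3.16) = 13.19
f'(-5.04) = 47.44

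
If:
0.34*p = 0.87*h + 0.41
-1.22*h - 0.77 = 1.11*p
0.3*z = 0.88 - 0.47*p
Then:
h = -0.52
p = -0.12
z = 3.13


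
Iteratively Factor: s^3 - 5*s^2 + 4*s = (s)*(s^2 - 5*s + 4) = s*(s - 4)*(s - 1)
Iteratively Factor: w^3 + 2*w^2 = (w)*(w^2 + 2*w) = w^2*(w + 2)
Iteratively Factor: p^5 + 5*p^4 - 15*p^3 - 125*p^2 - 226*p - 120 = (p + 3)*(p^4 + 2*p^3 - 21*p^2 - 62*p - 40) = (p + 2)*(p + 3)*(p^3 - 21*p - 20) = (p + 1)*(p + 2)*(p + 3)*(p^2 - p - 20) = (p - 5)*(p + 1)*(p + 2)*(p + 3)*(p + 4)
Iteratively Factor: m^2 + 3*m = (m + 3)*(m)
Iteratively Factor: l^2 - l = (l)*(l - 1)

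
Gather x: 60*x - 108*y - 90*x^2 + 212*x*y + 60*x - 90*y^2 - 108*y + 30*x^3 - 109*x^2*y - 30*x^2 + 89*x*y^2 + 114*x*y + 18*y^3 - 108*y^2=30*x^3 + x^2*(-109*y - 120) + x*(89*y^2 + 326*y + 120) + 18*y^3 - 198*y^2 - 216*y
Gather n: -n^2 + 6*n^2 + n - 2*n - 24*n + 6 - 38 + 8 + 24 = 5*n^2 - 25*n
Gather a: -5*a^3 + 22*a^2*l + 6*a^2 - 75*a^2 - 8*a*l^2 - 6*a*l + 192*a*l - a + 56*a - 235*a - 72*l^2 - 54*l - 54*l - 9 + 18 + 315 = -5*a^3 + a^2*(22*l - 69) + a*(-8*l^2 + 186*l - 180) - 72*l^2 - 108*l + 324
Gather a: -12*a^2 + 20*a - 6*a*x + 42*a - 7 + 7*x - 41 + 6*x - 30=-12*a^2 + a*(62 - 6*x) + 13*x - 78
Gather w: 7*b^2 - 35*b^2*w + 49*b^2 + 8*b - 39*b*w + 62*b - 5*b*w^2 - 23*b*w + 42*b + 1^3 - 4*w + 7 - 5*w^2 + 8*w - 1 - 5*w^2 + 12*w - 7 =56*b^2 + 112*b + w^2*(-5*b - 10) + w*(-35*b^2 - 62*b + 16)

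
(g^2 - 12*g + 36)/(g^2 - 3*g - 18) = (g - 6)/(g + 3)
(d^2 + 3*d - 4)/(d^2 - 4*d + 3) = (d + 4)/(d - 3)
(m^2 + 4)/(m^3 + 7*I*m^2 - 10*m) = (m - 2*I)/(m*(m + 5*I))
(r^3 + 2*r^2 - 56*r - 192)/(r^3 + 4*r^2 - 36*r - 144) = (r - 8)/(r - 6)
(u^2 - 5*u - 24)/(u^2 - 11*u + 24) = (u + 3)/(u - 3)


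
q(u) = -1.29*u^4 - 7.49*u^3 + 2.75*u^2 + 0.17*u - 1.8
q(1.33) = -18.37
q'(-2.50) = -73.39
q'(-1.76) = -50.98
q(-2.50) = 81.60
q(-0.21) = -1.65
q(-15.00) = -39413.10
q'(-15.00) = 12276.92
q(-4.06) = 193.59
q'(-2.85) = -78.57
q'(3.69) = -544.74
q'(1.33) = -44.40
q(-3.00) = 120.18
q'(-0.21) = -1.93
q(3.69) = -579.22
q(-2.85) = 108.33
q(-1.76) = 34.88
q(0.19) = -1.72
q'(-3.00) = -79.24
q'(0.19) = 0.37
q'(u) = -5.16*u^3 - 22.47*u^2 + 5.5*u + 0.17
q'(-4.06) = -47.22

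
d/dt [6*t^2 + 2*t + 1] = 12*t + 2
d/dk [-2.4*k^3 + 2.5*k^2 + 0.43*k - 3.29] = -7.2*k^2 + 5.0*k + 0.43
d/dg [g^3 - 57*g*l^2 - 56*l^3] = 3*g^2 - 57*l^2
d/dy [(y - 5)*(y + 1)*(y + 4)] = 3*y^2 - 21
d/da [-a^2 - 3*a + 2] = -2*a - 3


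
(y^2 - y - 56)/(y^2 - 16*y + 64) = (y + 7)/(y - 8)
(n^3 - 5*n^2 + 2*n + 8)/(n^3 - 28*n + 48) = (n + 1)/(n + 6)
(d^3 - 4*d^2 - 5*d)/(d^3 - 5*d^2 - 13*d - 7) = d*(d - 5)/(d^2 - 6*d - 7)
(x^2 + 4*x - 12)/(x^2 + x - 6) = (x + 6)/(x + 3)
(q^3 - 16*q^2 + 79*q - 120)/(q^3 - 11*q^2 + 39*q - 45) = (q - 8)/(q - 3)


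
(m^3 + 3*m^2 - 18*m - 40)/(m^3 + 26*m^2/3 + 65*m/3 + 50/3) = 3*(m - 4)/(3*m + 5)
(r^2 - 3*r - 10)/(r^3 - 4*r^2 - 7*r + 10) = 1/(r - 1)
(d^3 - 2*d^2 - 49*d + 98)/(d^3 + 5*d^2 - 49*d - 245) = (d - 2)/(d + 5)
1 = 1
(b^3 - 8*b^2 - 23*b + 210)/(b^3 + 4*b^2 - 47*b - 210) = (b - 6)/(b + 6)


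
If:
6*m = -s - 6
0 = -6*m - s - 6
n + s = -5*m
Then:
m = -s/6 - 1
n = 5 - s/6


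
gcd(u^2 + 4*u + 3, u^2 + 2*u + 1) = u + 1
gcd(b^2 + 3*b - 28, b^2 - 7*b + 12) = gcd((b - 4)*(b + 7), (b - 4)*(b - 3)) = b - 4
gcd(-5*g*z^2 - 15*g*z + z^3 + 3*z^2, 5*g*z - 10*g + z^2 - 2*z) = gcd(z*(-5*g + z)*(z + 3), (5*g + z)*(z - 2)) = 1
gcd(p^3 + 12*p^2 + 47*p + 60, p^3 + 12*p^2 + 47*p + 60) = p^3 + 12*p^2 + 47*p + 60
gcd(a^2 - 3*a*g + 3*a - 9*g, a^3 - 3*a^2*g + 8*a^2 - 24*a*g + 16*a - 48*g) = a - 3*g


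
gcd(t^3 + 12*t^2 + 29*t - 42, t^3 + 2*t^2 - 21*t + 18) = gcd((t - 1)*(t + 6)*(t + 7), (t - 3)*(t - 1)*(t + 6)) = t^2 + 5*t - 6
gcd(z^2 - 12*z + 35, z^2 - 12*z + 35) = z^2 - 12*z + 35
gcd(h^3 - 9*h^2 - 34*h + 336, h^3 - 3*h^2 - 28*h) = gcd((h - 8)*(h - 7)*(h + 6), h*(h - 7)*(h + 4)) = h - 7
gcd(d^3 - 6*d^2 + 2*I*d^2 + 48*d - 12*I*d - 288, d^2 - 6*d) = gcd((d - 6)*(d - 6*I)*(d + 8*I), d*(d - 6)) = d - 6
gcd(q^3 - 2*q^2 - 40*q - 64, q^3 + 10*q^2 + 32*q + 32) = q^2 + 6*q + 8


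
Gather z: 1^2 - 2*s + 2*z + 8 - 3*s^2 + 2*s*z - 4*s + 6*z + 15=-3*s^2 - 6*s + z*(2*s + 8) + 24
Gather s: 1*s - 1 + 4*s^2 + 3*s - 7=4*s^2 + 4*s - 8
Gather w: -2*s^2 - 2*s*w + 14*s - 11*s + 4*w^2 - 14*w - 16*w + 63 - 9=-2*s^2 + 3*s + 4*w^2 + w*(-2*s - 30) + 54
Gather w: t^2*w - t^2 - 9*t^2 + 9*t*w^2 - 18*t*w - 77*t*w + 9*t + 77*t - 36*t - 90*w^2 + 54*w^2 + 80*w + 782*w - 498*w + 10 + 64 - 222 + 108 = -10*t^2 + 50*t + w^2*(9*t - 36) + w*(t^2 - 95*t + 364) - 40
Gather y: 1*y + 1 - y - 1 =0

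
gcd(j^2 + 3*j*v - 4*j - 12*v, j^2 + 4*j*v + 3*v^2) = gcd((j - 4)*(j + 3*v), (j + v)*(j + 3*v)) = j + 3*v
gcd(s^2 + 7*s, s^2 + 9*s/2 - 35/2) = s + 7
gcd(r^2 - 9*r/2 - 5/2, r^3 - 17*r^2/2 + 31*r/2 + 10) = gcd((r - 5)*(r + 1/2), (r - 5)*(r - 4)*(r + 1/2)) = r^2 - 9*r/2 - 5/2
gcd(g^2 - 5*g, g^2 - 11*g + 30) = g - 5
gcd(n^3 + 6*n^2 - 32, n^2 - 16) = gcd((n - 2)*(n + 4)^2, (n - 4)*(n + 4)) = n + 4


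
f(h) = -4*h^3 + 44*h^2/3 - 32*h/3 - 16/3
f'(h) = -12*h^2 + 88*h/3 - 32/3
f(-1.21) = 36.13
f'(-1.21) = -63.73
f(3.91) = -61.92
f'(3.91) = -79.43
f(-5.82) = 1342.09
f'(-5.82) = -587.86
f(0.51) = -7.49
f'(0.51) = 1.17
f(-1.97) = 103.18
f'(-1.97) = -115.02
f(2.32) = -1.09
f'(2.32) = -7.20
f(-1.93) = 98.64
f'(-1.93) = -111.98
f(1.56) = -1.47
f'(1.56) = 5.89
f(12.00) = -4933.33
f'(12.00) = -1386.67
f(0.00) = -5.33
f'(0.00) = -10.67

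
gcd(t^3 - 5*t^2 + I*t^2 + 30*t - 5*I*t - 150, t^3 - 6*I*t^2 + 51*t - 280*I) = t - 5*I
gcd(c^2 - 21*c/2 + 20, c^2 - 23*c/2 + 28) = c - 8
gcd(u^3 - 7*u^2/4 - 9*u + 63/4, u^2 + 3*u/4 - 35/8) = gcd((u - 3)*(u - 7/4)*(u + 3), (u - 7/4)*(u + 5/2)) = u - 7/4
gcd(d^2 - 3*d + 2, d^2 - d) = d - 1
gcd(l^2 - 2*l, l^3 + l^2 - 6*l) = l^2 - 2*l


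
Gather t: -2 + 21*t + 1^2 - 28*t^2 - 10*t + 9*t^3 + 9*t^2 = 9*t^3 - 19*t^2 + 11*t - 1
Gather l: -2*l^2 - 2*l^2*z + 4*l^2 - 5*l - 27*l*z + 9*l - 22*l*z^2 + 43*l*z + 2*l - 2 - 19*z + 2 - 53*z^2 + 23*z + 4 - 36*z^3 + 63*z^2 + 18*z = l^2*(2 - 2*z) + l*(-22*z^2 + 16*z + 6) - 36*z^3 + 10*z^2 + 22*z + 4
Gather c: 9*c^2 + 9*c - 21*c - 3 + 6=9*c^2 - 12*c + 3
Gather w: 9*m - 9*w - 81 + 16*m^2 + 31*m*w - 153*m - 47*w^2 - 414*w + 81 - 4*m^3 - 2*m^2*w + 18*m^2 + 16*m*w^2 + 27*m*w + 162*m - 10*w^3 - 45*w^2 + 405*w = -4*m^3 + 34*m^2 + 18*m - 10*w^3 + w^2*(16*m - 92) + w*(-2*m^2 + 58*m - 18)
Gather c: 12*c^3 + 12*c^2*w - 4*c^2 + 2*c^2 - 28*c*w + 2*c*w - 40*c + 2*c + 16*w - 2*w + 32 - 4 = 12*c^3 + c^2*(12*w - 2) + c*(-26*w - 38) + 14*w + 28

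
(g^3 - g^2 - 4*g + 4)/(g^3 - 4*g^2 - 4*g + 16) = (g - 1)/(g - 4)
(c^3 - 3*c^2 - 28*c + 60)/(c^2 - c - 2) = (c^2 - c - 30)/(c + 1)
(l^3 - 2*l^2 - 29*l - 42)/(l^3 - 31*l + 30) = (l^3 - 2*l^2 - 29*l - 42)/(l^3 - 31*l + 30)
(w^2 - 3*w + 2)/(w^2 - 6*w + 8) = (w - 1)/(w - 4)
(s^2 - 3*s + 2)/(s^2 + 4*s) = (s^2 - 3*s + 2)/(s*(s + 4))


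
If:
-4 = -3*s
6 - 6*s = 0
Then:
No Solution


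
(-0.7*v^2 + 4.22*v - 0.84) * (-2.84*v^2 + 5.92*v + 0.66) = 1.988*v^4 - 16.1288*v^3 + 26.906*v^2 - 2.1876*v - 0.5544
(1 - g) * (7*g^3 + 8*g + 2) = -7*g^4 + 7*g^3 - 8*g^2 + 6*g + 2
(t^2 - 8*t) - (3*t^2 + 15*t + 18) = -2*t^2 - 23*t - 18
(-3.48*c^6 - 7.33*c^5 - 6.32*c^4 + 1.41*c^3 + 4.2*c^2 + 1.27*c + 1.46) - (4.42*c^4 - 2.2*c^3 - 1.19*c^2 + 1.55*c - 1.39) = -3.48*c^6 - 7.33*c^5 - 10.74*c^4 + 3.61*c^3 + 5.39*c^2 - 0.28*c + 2.85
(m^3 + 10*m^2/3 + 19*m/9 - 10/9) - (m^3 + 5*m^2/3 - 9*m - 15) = 5*m^2/3 + 100*m/9 + 125/9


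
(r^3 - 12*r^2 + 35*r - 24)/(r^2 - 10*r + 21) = (r^2 - 9*r + 8)/(r - 7)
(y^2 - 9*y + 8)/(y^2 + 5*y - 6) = (y - 8)/(y + 6)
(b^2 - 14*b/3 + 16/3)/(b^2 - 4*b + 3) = (3*b^2 - 14*b + 16)/(3*(b^2 - 4*b + 3))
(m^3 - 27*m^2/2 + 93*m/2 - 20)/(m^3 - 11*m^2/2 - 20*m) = (2*m^2 - 11*m + 5)/(m*(2*m + 5))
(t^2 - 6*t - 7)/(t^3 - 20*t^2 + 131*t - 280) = (t + 1)/(t^2 - 13*t + 40)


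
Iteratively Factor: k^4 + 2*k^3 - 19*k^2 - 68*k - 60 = (k + 3)*(k^3 - k^2 - 16*k - 20) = (k + 2)*(k + 3)*(k^2 - 3*k - 10) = (k + 2)^2*(k + 3)*(k - 5)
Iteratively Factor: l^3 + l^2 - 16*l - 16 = (l - 4)*(l^2 + 5*l + 4) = (l - 4)*(l + 1)*(l + 4)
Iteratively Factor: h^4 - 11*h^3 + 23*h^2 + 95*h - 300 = (h - 4)*(h^3 - 7*h^2 - 5*h + 75) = (h - 5)*(h - 4)*(h^2 - 2*h - 15) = (h - 5)^2*(h - 4)*(h + 3)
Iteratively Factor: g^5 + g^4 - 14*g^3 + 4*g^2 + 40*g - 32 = (g - 1)*(g^4 + 2*g^3 - 12*g^2 - 8*g + 32) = (g - 1)*(g + 4)*(g^3 - 2*g^2 - 4*g + 8) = (g - 2)*(g - 1)*(g + 4)*(g^2 - 4) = (g - 2)*(g - 1)*(g + 2)*(g + 4)*(g - 2)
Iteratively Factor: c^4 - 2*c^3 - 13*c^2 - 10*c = (c + 1)*(c^3 - 3*c^2 - 10*c) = (c - 5)*(c + 1)*(c^2 + 2*c) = (c - 5)*(c + 1)*(c + 2)*(c)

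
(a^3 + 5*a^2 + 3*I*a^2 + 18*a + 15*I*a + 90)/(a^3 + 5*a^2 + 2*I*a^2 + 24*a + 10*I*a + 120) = (a - 3*I)/(a - 4*I)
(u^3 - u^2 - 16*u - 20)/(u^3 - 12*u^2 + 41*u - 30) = (u^2 + 4*u + 4)/(u^2 - 7*u + 6)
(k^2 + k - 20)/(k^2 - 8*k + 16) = (k + 5)/(k - 4)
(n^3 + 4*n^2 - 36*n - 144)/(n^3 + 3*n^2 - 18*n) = (n^2 - 2*n - 24)/(n*(n - 3))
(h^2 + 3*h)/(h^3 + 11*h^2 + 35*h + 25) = h*(h + 3)/(h^3 + 11*h^2 + 35*h + 25)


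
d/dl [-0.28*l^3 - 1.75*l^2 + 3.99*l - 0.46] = -0.84*l^2 - 3.5*l + 3.99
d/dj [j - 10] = 1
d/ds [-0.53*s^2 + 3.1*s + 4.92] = 3.1 - 1.06*s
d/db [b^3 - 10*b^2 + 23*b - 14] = 3*b^2 - 20*b + 23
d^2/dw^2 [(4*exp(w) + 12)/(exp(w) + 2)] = 4*(exp(w) - 2)*exp(w)/(exp(3*w) + 6*exp(2*w) + 12*exp(w) + 8)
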